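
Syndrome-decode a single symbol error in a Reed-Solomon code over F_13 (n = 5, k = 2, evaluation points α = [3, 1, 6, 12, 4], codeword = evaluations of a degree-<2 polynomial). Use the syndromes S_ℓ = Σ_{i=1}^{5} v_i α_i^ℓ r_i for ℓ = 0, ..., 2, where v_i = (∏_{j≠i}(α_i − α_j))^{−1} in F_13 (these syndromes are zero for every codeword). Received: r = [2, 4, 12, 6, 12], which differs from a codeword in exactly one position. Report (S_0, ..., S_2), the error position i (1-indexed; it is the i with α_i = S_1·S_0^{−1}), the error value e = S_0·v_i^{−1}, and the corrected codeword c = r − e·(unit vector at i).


S = (7, 2, 8), error at position 5, error magnitude e = 11, c = [2, 4, 12, 6, 1].

Step 1: column multipliers v_i = (∏_{j≠i}(α_i − α_j))^{−1} mod 13.
  i = 1 (α = 3): (3−1)(3−6)(3−12)(3−4) = 2·(−3)·(−9)·(−1) = −54 ≡ 11, so v_1 = 11^{−1} = 6 (mod 13).
  i = 2 (α = 1): (1−3)(1−6)(1−12)(1−4) = (−2)·(−5)·(−11)·(−3) = 330 ≡ 5, so v_2 = 5^{−1} = 8 (mod 13).
  i = 3 (α = 6): (6−3)(6−1)(6−12)(6−4) = 3·5·(−6)·2 = −180 ≡ 2, so v_3 = 2^{−1} = 7 (mod 13).
  i = 4 (α = 12): (12−3)(12−1)(12−6)(12−4) = 9·11·6·8 = 4752 ≡ 7, so v_4 = 7^{−1} = 2 (mod 13).
  i = 5 (α = 4): (4−3)(4−1)(4−6)(4−12) = 1·3·(−2)·(−8) = 48 ≡ 9, so v_5 = 9^{−1} = 3 (mod 13).
  v = [6, 8, 7, 2, 3].
Step 2: syndromes of r = [2, 4, 12, 6, 12] (all sums mod 13).
  S_0 = Σ v_i r_i = 6·2 + 8·4 + 7·12 + 2·6 + 3·12 = 176 ≡ 7.
  S_1 = Σ v_i α_i r_i = 6·3·2 + 8·1·4 + 7·6·12 + 2·12·6 + 3·4·12 = 860 ≡ 2.
  α_i^2 mod 13 = [9, 1, 10, 1, 3].
  S_2 = Σ v_i α_i^2 r_i = 6·9·2 + 8·1·4 + 7·10·12 + 2·1·6 + 3·3·12 = 1100 ≡ 8.
  S = (7, 2, 8) ≠ 0, so r is not a codeword (an error is present).
Step 3: locate the error. For a single error e at position i, S_ℓ = v_i·e·α_i^ℓ, so α_err = S_1/S_0.
  S_0^{−1} = 7^{−1} = 2 (mod 13), so α_err = 2·2 = 4 ≡ 4 = α_5. Error position i = 5.
  Consistency check: S_2/S_1 = 8·7 = 56 ≡ 4 = α_err ✓ (single-error assumption holds).
Step 4: error magnitude e = S_0/v_5 = S_0·∏_{j≠5}(α_5 − α_j) = 7·9 = 63 ≡ 11 (mod 13).
Step 5: correct position 5: c_5 = r_5 − e = 12 − 11 ≡ 1 (mod 13). Hence c = [2, 4, 12, 6, 1].
  Check: interpolating c through the α_i gives m(x) = 5 + 12·x (degree < 2) with m(α_i) = c_i for every i, so c is indeed a codeword.


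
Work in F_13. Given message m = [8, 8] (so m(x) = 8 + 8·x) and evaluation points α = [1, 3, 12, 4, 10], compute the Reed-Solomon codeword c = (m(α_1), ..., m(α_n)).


c = [3, 6, 0, 1, 10]

Message polynomial: m(x) = 8 + 8·x (mod 13).
For each evaluation point α_i, compute m(α_i) mod 13:
  α_1 = 1: Horner steps 8 → 3, so m(1) = 3.
  α_2 = 3: Horner steps 8 → 6, so m(3) = 6.
  α_3 = 12: Horner steps 8 → 0, so m(12) = 0.
  α_4 = 4: Horner steps 8 → 1, so m(4) = 1.
  α_5 = 10: Horner steps 8 → 10, so m(10) = 10.
Codeword c = [3, 6, 0, 1, 10] ∈ F_13^5.


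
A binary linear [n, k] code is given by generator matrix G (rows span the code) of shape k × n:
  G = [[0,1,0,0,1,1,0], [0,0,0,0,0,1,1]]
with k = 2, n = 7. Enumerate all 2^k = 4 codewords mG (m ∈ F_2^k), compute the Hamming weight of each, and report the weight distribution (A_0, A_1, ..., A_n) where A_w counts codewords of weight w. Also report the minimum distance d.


Weight distribution: A_0 = 1, A_2 = 1, A_3 = 2. Minimum distance d = 2.

Enumerate all 2^2 = 4 messages m ∈ F_2^2.
For each, compute codeword c = mG in F_2^7, then tally its weight.
  m = 00 → c = 0000000, weight = 0.
  m = 10 → c = 0100110, weight = 3.
  m = 01 → c = 0000011, weight = 2.
  m = 11 → c = 0100101, weight = 3.
Tally weights:
  weight 0: 1 codewords.
  weight 2: 1 codewords.
  weight 3: 2 codewords.
Minimum distance d = smallest w > 0 with A_w > 0 = 2.
Sanity: Σ A_w = 4 = 2^2 = 4 ✓.


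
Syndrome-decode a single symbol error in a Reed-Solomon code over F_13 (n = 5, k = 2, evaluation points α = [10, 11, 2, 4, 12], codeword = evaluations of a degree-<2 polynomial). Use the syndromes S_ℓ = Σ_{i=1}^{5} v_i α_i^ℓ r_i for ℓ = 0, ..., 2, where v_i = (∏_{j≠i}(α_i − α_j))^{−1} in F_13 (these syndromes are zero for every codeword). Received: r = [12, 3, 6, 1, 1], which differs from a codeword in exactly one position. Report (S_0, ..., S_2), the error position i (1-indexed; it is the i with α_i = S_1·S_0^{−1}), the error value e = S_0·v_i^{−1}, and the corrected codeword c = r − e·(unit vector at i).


S = (5, 8, 5), error at position 5, error magnitude e = 7, c = [12, 3, 6, 1, 7].

Step 1: column multipliers v_i = (∏_{j≠i}(α_i − α_j))^{−1} mod 13.
  i = 1 (α = 10): (10−11)(10−2)(10−4)(10−12) = (−1)·8·6·(−2) = 96 ≡ 5, so v_1 = 5^{−1} = 8 (mod 13).
  i = 2 (α = 11): (11−10)(11−2)(11−4)(11−12) = 1·9·7·(−1) = −63 ≡ 2, so v_2 = 2^{−1} = 7 (mod 13).
  i = 3 (α = 2): (2−10)(2−11)(2−4)(2−12) = (−8)·(−9)·(−2)·(−10) = 1440 ≡ 10, so v_3 = 10^{−1} = 4 (mod 13).
  i = 4 (α = 4): (4−10)(4−11)(4−2)(4−12) = (−6)·(−7)·2·(−8) = −672 ≡ 4, so v_4 = 4^{−1} = 10 (mod 13).
  i = 5 (α = 12): (12−10)(12−11)(12−2)(12−4) = 2·1·10·8 = 160 ≡ 4, so v_5 = 4^{−1} = 10 (mod 13).
  v = [8, 7, 4, 10, 10].
Step 2: syndromes of r = [12, 3, 6, 1, 1] (all sums mod 13).
  S_0 = Σ v_i r_i = 8·12 + 7·3 + 4·6 + 10·1 + 10·1 = 161 ≡ 5.
  S_1 = Σ v_i α_i r_i = 8·10·12 + 7·11·3 + 4·2·6 + 10·4·1 + 10·12·1 = 1399 ≡ 8.
  α_i^2 mod 13 = [9, 4, 4, 3, 1].
  S_2 = Σ v_i α_i^2 r_i = 8·9·12 + 7·4·3 + 4·4·6 + 10·3·1 + 10·1·1 = 1084 ≡ 5.
  S = (5, 8, 5) ≠ 0, so r is not a codeword (an error is present).
Step 3: locate the error. For a single error e at position i, S_ℓ = v_i·e·α_i^ℓ, so α_err = S_1/S_0.
  S_0^{−1} = 5^{−1} = 8 (mod 13), so α_err = 8·8 = 64 ≡ 12 = α_5. Error position i = 5.
  Consistency check: S_2/S_1 = 5·5 = 25 ≡ 12 = α_err ✓ (single-error assumption holds).
Step 4: error magnitude e = S_0/v_5 = S_0·∏_{j≠5}(α_5 − α_j) = 5·4 = 20 ≡ 7 (mod 13).
Step 5: correct position 5: c_5 = r_5 − e = 1 − 7 ≡ 7 (mod 13). Hence c = [12, 3, 6, 1, 7].
  Check: interpolating c through the α_i gives m(x) = 11 + 4·x (degree < 2) with m(α_i) = c_i for every i, so c is indeed a codeword.


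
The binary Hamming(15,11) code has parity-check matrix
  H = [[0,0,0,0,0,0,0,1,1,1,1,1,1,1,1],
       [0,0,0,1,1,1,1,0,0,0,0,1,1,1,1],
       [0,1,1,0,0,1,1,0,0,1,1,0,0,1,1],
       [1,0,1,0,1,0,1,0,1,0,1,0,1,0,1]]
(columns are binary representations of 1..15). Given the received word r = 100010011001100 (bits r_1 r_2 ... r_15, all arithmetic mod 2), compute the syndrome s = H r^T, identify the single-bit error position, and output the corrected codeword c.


s = (0, 1, 0, 0)^T, error position = 4, corrected codeword c = 100110011001100

Compute s = H r^T mod 2 one row at a time:
  s_1 = 1 + 1 + 0 + 0 + 1 + 1 + 0 + 0 = 4 ≡ 0 (mod 2).
  s_2 = 0 + 1 + 0 + 0 + 1 + 1 + 0 + 0 = 3 ≡ 1 (mod 2).
  s_3 = 0 + 0 + 0 + 0 + 0 + 0 + 0 + 0 = 0 ≡ 0 (mod 2).
  s_4 = 1 + 0 + 1 + 0 + 1 + 0 + 1 + 0 = 4 ≡ 0 (mod 2).
s = (0, 1, 0, 0)^T — this equals column 4 of H (binary 0100), so error is at position 4.
Correct: flip bit 4 of r = 100010011001100 to get c = 100110011001100.


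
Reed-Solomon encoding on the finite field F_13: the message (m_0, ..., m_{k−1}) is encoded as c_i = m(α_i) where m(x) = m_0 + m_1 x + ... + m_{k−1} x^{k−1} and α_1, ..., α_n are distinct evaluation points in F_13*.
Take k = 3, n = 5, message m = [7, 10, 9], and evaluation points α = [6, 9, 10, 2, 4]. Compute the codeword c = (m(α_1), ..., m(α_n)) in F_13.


c = [1, 7, 6, 11, 9]

Message polynomial: m(x) = 7 + 10·x + 9·x^2 (mod 13).
For each evaluation point α_i, compute m(α_i) mod 13:
  α_1 = 6: Horner steps 9 → 12 → 1, so m(6) = 1.
  α_2 = 9: Horner steps 9 → 0 → 7, so m(9) = 7.
  α_3 = 10: Horner steps 9 → 9 → 6, so m(10) = 6.
  α_4 = 2: Horner steps 9 → 2 → 11, so m(2) = 11.
  α_5 = 4: Horner steps 9 → 7 → 9, so m(4) = 9.
Codeword c = [1, 7, 6, 11, 9] ∈ F_13^5.


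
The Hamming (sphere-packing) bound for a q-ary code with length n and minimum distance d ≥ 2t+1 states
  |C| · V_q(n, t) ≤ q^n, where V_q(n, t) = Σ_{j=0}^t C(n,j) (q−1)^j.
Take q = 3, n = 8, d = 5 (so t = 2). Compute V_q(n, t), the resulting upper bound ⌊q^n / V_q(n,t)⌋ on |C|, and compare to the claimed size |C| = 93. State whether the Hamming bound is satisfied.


V_q(n, t) = 129, q^n = 6561, Hamming bound = 50, |C| = 93 > bound (violated).

Step 1: Compute V_q(n, t) = Σ_{j=0}^2 C(n, j) (q−1)^j.
  j = 0: C(8,0)·(2)^0 = 1·1 = 1.
  j = 1: C(8,1)·(2)^1 = 8·2 = 16.
  j = 2: C(8,2)·(2)^2 = 28·4 = 112.
  V_q(n, t) = 1 + 16 + 112 = 129.
Step 2: q^n = 3^8 = 6561.
Step 3: Hamming bound ⌊q^n / V_q(n,t)⌋ = ⌊6561/129⌋ = 50.
Step 4: Compare |C| = 93 to 50: violated.
The claimed |C| lies above the Hamming bound, so no 3-ary code of length 8 with d ≥ 5 can have 93 codewords.


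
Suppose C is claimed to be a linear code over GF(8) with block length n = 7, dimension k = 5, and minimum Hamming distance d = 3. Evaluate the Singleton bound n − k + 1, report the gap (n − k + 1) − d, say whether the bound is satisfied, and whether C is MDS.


Singleton RHS = n − k + 1 = 3, slack = 0, bound satisfied, MDS.

Singleton bound: d ≤ n − k + 1.
Here n = 7, k = 5, so n − k + 1 = 3.
Given d = 3, check d ≤ 3: YES.
Slack = (n − k + 1) − d = 0.
The code is MDS (slack = 0).
Description: the claimed parameters are [7, 5, 3]_8; such a code would be MDS (meets Singleton bound).


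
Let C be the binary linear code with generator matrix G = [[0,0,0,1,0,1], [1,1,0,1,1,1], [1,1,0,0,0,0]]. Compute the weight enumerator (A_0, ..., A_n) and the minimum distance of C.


Weight distribution: A_0 = 1, A_1 = 1, A_2 = 2, A_3 = 2, A_4 = 1, A_5 = 1. Minimum distance d = 1.

Enumerate all 2^3 = 8 messages m ∈ F_2^3.
For each, compute codeword c = mG in F_2^6, then tally its weight.
  m = 000 → c = 000000, weight = 0.
  m = 100 → c = 000101, weight = 2.
  m = 010 → c = 110111, weight = 5.
  m = 110 → c = 110010, weight = 3.
  m = 001 → c = 110000, weight = 2.
  m = 101 → c = 110101, weight = 4.
  m = 011 → c = 000111, weight = 3.
  m = 111 → c = 000010, weight = 1.
Tally weights:
  weight 0: 1 codewords.
  weight 1: 1 codewords.
  weight 2: 2 codewords.
  weight 3: 2 codewords.
  weight 4: 1 codewords.
  weight 5: 1 codewords.
Minimum distance d = smallest w > 0 with A_w > 0 = 1.
Sanity: Σ A_w = 8 = 2^3 = 8 ✓.


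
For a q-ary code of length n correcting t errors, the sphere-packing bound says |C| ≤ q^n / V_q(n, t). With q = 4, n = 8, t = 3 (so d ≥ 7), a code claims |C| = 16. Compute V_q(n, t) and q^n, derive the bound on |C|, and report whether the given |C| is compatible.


V_q(n, t) = 1789, q^n = 65536, Hamming bound = 36, |C| = 16 ≤ bound (satisfied).

Step 1: Compute V_q(n, t) = Σ_{j=0}^3 C(n, j) (q−1)^j.
  j = 0: C(8,0)·(3)^0 = 1·1 = 1.
  j = 1: C(8,1)·(3)^1 = 8·3 = 24.
  j = 2: C(8,2)·(3)^2 = 28·9 = 252.
  j = 3: C(8,3)·(3)^3 = 56·27 = 1512.
  V_q(n, t) = 1 + 24 + 252 + 1512 = 1789.
Step 2: q^n = 4^8 = 65536.
Step 3: Hamming bound ⌊q^n / V_q(n,t)⌋ = ⌊65536/1789⌋ = 36.
Step 4: Compare |C| = 16 to 36: satisfied.
The claimed |C| lies below the Hamming bound.


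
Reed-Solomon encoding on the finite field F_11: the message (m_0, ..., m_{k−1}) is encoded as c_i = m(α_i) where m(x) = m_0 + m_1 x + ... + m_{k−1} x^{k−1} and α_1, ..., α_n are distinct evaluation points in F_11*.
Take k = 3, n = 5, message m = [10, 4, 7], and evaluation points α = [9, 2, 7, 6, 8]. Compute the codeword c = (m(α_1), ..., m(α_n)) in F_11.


c = [8, 2, 7, 0, 6]

Message polynomial: m(x) = 10 + 4·x + 7·x^2 (mod 11).
For each evaluation point α_i, compute m(α_i) mod 11:
  α_1 = 9: Horner steps 7 → 1 → 8, so m(9) = 8.
  α_2 = 2: Horner steps 7 → 7 → 2, so m(2) = 2.
  α_3 = 7: Horner steps 7 → 9 → 7, so m(7) = 7.
  α_4 = 6: Horner steps 7 → 2 → 0, so m(6) = 0.
  α_5 = 8: Horner steps 7 → 5 → 6, so m(8) = 6.
Codeword c = [8, 2, 7, 0, 6] ∈ F_11^5.


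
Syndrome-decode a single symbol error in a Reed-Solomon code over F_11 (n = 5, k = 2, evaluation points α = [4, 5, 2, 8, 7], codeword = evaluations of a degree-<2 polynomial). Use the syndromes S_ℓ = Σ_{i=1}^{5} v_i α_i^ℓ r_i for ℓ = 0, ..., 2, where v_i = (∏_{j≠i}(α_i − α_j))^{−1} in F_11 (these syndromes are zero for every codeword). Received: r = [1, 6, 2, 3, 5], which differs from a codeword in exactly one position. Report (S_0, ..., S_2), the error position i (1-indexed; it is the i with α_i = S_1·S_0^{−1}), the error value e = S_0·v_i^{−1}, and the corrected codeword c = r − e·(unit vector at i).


S = (8, 9, 6), error at position 4, error magnitude e = 4, c = [1, 6, 2, 10, 5].

Step 1: column multipliers v_i = (∏_{j≠i}(α_i − α_j))^{−1} mod 11.
  i = 1 (α = 4): (4−5)(4−2)(4−8)(4−7) = (−1)·2·(−4)·(−3) = −24 ≡ 9, so v_1 = 9^{−1} = 5 (mod 11).
  i = 2 (α = 5): (5−4)(5−2)(5−8)(5−7) = 1·3·(−3)·(−2) = 18 ≡ 7, so v_2 = 7^{−1} = 8 (mod 11).
  i = 3 (α = 2): (2−4)(2−5)(2−8)(2−7) = (−2)·(−3)·(−6)·(−5) = 180 ≡ 4, so v_3 = 4^{−1} = 3 (mod 11).
  i = 4 (α = 8): (8−4)(8−5)(8−2)(8−7) = 4·3·6·1 = 72 ≡ 6, so v_4 = 6^{−1} = 2 (mod 11).
  i = 5 (α = 7): (7−4)(7−5)(7−2)(7−8) = 3·2·5·(−1) = −30 ≡ 3, so v_5 = 3^{−1} = 4 (mod 11).
  v = [5, 8, 3, 2, 4].
Step 2: syndromes of r = [1, 6, 2, 3, 5] (all sums mod 11).
  S_0 = Σ v_i r_i = 5·1 + 8·6 + 3·2 + 2·3 + 4·5 = 85 ≡ 8.
  S_1 = Σ v_i α_i r_i = 5·4·1 + 8·5·6 + 3·2·2 + 2·8·3 + 4·7·5 = 460 ≡ 9.
  α_i^2 mod 11 = [5, 3, 4, 9, 5].
  S_2 = Σ v_i α_i^2 r_i = 5·5·1 + 8·3·6 + 3·4·2 + 2·9·3 + 4·5·5 = 347 ≡ 6.
  S = (8, 9, 6) ≠ 0, so r is not a codeword (an error is present).
Step 3: locate the error. For a single error e at position i, S_ℓ = v_i·e·α_i^ℓ, so α_err = S_1/S_0.
  S_0^{−1} = 8^{−1} = 7 (mod 11), so α_err = 9·7 = 63 ≡ 8 = α_4. Error position i = 4.
  Consistency check: S_2/S_1 = 6·5 = 30 ≡ 8 = α_err ✓ (single-error assumption holds).
Step 4: error magnitude e = S_0/v_4 = S_0·∏_{j≠4}(α_4 − α_j) = 8·6 = 48 ≡ 4 (mod 11).
Step 5: correct position 4: c_4 = r_4 − e = 3 − 4 ≡ 10 (mod 11). Hence c = [1, 6, 2, 10, 5].
  Check: interpolating c through the α_i gives m(x) = 3 + 5·x (degree < 2) with m(α_i) = c_i for every i, so c is indeed a codeword.


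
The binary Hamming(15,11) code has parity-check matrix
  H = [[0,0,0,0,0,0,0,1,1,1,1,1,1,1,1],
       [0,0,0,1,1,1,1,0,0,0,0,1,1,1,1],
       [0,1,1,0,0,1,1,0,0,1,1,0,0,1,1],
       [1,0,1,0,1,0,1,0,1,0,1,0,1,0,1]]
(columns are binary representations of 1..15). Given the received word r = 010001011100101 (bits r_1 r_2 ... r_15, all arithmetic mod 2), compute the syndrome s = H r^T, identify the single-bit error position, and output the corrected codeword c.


s = (1, 1, 0, 1)^T, error position = 13, corrected codeword c = 010001011100001

Compute s = H r^T mod 2 one row at a time:
  s_1 = 1 + 1 + 1 + 0 + 0 + 1 + 0 + 1 = 5 ≡ 1 (mod 2).
  s_2 = 0 + 0 + 1 + 0 + 0 + 1 + 0 + 1 = 3 ≡ 1 (mod 2).
  s_3 = 1 + 0 + 1 + 0 + 1 + 0 + 0 + 1 = 4 ≡ 0 (mod 2).
  s_4 = 0 + 0 + 0 + 0 + 1 + 0 + 1 + 1 = 3 ≡ 1 (mod 2).
s = (1, 1, 0, 1)^T — this equals column 13 of H (binary 1101), so error is at position 13.
Correct: flip bit 13 of r = 010001011100101 to get c = 010001011100001.


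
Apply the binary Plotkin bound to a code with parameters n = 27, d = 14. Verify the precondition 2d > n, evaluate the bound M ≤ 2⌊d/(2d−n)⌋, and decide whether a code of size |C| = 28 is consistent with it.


Plotkin bound M ≤ 28; given |C| = 28 ≤ bound (satisfied).

Check applicability: 2d = 28, n = 27.
2d − n = 1 > 0, so Plotkin applies.
Compute d/(2d−n) = 14/1 ≈ 14.0000.
⌊d/(2d−n)⌋ = 14.
Plotkin bound: M ≤ 2·14 = 28.
Given |C| = 28, check: satisfied.
This |C| is at the Plotkin bound.


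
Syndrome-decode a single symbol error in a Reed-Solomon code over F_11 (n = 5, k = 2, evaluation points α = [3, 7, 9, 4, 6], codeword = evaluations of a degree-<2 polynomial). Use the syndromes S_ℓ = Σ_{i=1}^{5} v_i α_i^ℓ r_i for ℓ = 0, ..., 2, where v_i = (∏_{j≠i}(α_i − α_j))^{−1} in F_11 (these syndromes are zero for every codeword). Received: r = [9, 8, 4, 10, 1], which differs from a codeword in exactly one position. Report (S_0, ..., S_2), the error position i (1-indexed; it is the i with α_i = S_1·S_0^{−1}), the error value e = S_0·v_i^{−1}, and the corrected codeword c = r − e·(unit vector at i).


S = (8, 1, 7), error at position 2, error magnitude e = 6, c = [9, 2, 4, 10, 1].

Step 1: column multipliers v_i = (∏_{j≠i}(α_i − α_j))^{−1} mod 11.
  i = 1 (α = 3): (3−7)(3−9)(3−4)(3−6) = (−4)·(−6)·(−1)·(−3) = 72 ≡ 6, so v_1 = 6^{−1} = 2 (mod 11).
  i = 2 (α = 7): (7−3)(7−9)(7−4)(7−6) = 4·(−2)·3·1 = −24 ≡ 9, so v_2 = 9^{−1} = 5 (mod 11).
  i = 3 (α = 9): (9−3)(9−7)(9−4)(9−6) = 6·2·5·3 = 180 ≡ 4, so v_3 = 4^{−1} = 3 (mod 11).
  i = 4 (α = 4): (4−3)(4−7)(4−9)(4−6) = 1·(−3)·(−5)·(−2) = −30 ≡ 3, so v_4 = 3^{−1} = 4 (mod 11).
  i = 5 (α = 6): (6−3)(6−7)(6−9)(6−4) = 3·(−1)·(−3)·2 = 18 ≡ 7, so v_5 = 7^{−1} = 8 (mod 11).
  v = [2, 5, 3, 4, 8].
Step 2: syndromes of r = [9, 8, 4, 10, 1] (all sums mod 11).
  S_0 = Σ v_i r_i = 2·9 + 5·8 + 3·4 + 4·10 + 8·1 = 118 ≡ 8.
  S_1 = Σ v_i α_i r_i = 2·3·9 + 5·7·8 + 3·9·4 + 4·4·10 + 8·6·1 = 650 ≡ 1.
  α_i^2 mod 11 = [9, 5, 4, 5, 3].
  S_2 = Σ v_i α_i^2 r_i = 2·9·9 + 5·5·8 + 3·4·4 + 4·5·10 + 8·3·1 = 634 ≡ 7.
  S = (8, 1, 7) ≠ 0, so r is not a codeword (an error is present).
Step 3: locate the error. For a single error e at position i, S_ℓ = v_i·e·α_i^ℓ, so α_err = S_1/S_0.
  S_0^{−1} = 8^{−1} = 7 (mod 11), so α_err = 1·7 = 7 ≡ 7 = α_2. Error position i = 2.
  Consistency check: S_2/S_1 = 7·1 = 7 ≡ 7 = α_err ✓ (single-error assumption holds).
Step 4: error magnitude e = S_0/v_2 = S_0·∏_{j≠2}(α_2 − α_j) = 8·9 = 72 ≡ 6 (mod 11).
Step 5: correct position 2: c_2 = r_2 − e = 8 − 6 ≡ 2 (mod 11). Hence c = [9, 2, 4, 10, 1].
  Check: interpolating c through the α_i gives m(x) = 6 + 1·x (degree < 2) with m(α_i) = c_i for every i, so c is indeed a codeword.


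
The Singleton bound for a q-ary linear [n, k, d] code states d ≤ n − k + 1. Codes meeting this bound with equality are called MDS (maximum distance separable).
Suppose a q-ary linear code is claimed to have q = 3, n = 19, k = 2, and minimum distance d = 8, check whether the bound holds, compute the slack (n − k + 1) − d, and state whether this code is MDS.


Singleton RHS = n − k + 1 = 18, slack = 10, bound satisfied, not MDS.

Singleton bound: d ≤ n − k + 1.
Here n = 19, k = 2, so n − k + 1 = 18.
Given d = 8, check d ≤ 18: YES.
Slack = (n − k + 1) − d = 10.
The code is NOT MDS (slack = 10 > 0).
Description: the claimed parameters are [19, 2, 8]_3; such a code would be non-MDS.


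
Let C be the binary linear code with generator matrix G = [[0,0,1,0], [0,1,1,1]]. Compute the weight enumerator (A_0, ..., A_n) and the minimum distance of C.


Weight distribution: A_0 = 1, A_1 = 1, A_2 = 1, A_3 = 1. Minimum distance d = 1.

Enumerate all 2^2 = 4 messages m ∈ F_2^2.
For each, compute codeword c = mG in F_2^4, then tally its weight.
  m = 00 → c = 0000, weight = 0.
  m = 10 → c = 0010, weight = 1.
  m = 01 → c = 0111, weight = 3.
  m = 11 → c = 0101, weight = 2.
Tally weights:
  weight 0: 1 codewords.
  weight 1: 1 codewords.
  weight 2: 1 codewords.
  weight 3: 1 codewords.
Minimum distance d = smallest w > 0 with A_w > 0 = 1.
Sanity: Σ A_w = 4 = 2^2 = 4 ✓.


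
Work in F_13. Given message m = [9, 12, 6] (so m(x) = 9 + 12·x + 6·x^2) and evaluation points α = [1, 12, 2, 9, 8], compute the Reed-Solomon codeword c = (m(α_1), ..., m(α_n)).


c = [1, 3, 5, 5, 8]

Message polynomial: m(x) = 9 + 12·x + 6·x^2 (mod 13).
For each evaluation point α_i, compute m(α_i) mod 13:
  α_1 = 1: Horner steps 6 → 5 → 1, so m(1) = 1.
  α_2 = 12: Horner steps 6 → 6 → 3, so m(12) = 3.
  α_3 = 2: Horner steps 6 → 11 → 5, so m(2) = 5.
  α_4 = 9: Horner steps 6 → 1 → 5, so m(9) = 5.
  α_5 = 8: Horner steps 6 → 8 → 8, so m(8) = 8.
Codeword c = [1, 3, 5, 5, 8] ∈ F_13^5.


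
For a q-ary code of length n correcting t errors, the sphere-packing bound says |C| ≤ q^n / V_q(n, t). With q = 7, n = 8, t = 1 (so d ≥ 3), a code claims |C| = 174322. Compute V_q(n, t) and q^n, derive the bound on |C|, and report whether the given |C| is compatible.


V_q(n, t) = 49, q^n = 5764801, Hamming bound = 117649, |C| = 174322 > bound (violated).

Step 1: Compute V_q(n, t) = Σ_{j=0}^1 C(n, j) (q−1)^j.
  j = 0: C(8,0)·(6)^0 = 1·1 = 1.
  j = 1: C(8,1)·(6)^1 = 8·6 = 48.
  V_q(n, t) = 1 + 48 = 49.
Step 2: q^n = 7^8 = 5764801.
Step 3: Hamming bound ⌊q^n / V_q(n,t)⌋ = ⌊5764801/49⌋ = 117649.
Step 4: Compare |C| = 174322 to 117649: violated.
The claimed |C| lies above the Hamming bound, so no 7-ary code of length 8 with d ≥ 3 can have 174322 codewords.


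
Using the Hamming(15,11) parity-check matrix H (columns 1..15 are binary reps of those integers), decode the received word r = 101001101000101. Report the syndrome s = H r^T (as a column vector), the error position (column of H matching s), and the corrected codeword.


s = (1, 0, 0, 0)^T, error position = 8, corrected codeword c = 101001111000101

Compute s = H r^T mod 2 one row at a time:
  s_1 = 0 + 1 + 0 + 0 + 0 + 1 + 0 + 1 = 3 ≡ 1 (mod 2).
  s_2 = 0 + 0 + 1 + 1 + 0 + 1 + 0 + 1 = 4 ≡ 0 (mod 2).
  s_3 = 0 + 1 + 1 + 1 + 0 + 0 + 0 + 1 = 4 ≡ 0 (mod 2).
  s_4 = 1 + 1 + 0 + 1 + 1 + 0 + 1 + 1 = 6 ≡ 0 (mod 2).
s = (1, 0, 0, 0)^T — this equals column 8 of H (binary 1000), so error is at position 8.
Correct: flip bit 8 of r = 101001101000101 to get c = 101001111000101.


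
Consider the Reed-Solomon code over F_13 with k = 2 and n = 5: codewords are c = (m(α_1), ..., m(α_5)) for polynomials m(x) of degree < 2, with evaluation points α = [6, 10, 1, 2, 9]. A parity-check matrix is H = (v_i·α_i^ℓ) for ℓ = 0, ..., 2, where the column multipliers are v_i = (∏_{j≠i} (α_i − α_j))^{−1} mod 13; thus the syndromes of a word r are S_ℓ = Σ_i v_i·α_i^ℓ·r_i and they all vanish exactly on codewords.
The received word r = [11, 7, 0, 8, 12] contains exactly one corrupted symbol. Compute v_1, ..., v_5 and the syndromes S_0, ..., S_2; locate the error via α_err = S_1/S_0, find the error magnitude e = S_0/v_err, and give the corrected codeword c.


S = (6, 10, 8), error at position 1, error magnitude e = 10, c = [1, 7, 0, 8, 12].

Step 1: column multipliers v_i = (∏_{j≠i}(α_i − α_j))^{−1} mod 13.
  i = 1 (α = 6): (6−10)(6−1)(6−2)(6−9) = (−4)·5·4·(−3) = 240 ≡ 6, so v_1 = 6^{−1} = 11 (mod 13).
  i = 2 (α = 10): (10−6)(10−1)(10−2)(10−9) = 4·9·8·1 = 288 ≡ 2, so v_2 = 2^{−1} = 7 (mod 13).
  i = 3 (α = 1): (1−6)(1−10)(1−2)(1−9) = (−5)·(−9)·(−1)·(−8) = 360 ≡ 9, so v_3 = 9^{−1} = 3 (mod 13).
  i = 4 (α = 2): (2−6)(2−10)(2−1)(2−9) = (−4)·(−8)·1·(−7) = −224 ≡ 10, so v_4 = 10^{−1} = 4 (mod 13).
  i = 5 (α = 9): (9−6)(9−10)(9−1)(9−2) = 3·(−1)·8·7 = −168 ≡ 1, so v_5 = 1^{−1} = 1 (mod 13).
  v = [11, 7, 3, 4, 1].
Step 2: syndromes of r = [11, 7, 0, 8, 12] (all sums mod 13).
  S_0 = Σ v_i r_i = 11·11 + 7·7 + 3·0 + 4·8 + 1·12 = 214 ≡ 6.
  S_1 = Σ v_i α_i r_i = 11·6·11 + 7·10·7 + 3·1·0 + 4·2·8 + 1·9·12 = 1388 ≡ 10.
  α_i^2 mod 13 = [10, 9, 1, 4, 3].
  S_2 = Σ v_i α_i^2 r_i = 11·10·11 + 7·9·7 + 3·1·0 + 4·4·8 + 1·3·12 = 1815 ≡ 8.
  S = (6, 10, 8) ≠ 0, so r is not a codeword (an error is present).
Step 3: locate the error. For a single error e at position i, S_ℓ = v_i·e·α_i^ℓ, so α_err = S_1/S_0.
  S_0^{−1} = 6^{−1} = 11 (mod 13), so α_err = 10·11 = 110 ≡ 6 = α_1. Error position i = 1.
  Consistency check: S_2/S_1 = 8·4 = 32 ≡ 6 = α_err ✓ (single-error assumption holds).
Step 4: error magnitude e = S_0/v_1 = S_0·∏_{j≠1}(α_1 − α_j) = 6·6 = 36 ≡ 10 (mod 13).
Step 5: correct position 1: c_1 = r_1 − e = 11 − 10 ≡ 1 (mod 13). Hence c = [1, 7, 0, 8, 12].
  Check: interpolating c through the α_i gives m(x) = 5 + 8·x (degree < 2) with m(α_i) = c_i for every i, so c is indeed a codeword.


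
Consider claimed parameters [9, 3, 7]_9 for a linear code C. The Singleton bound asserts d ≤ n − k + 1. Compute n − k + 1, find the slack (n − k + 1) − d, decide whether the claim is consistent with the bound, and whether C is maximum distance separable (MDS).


Singleton RHS = n − k + 1 = 7, slack = 0, bound satisfied, MDS.

Singleton bound: d ≤ n − k + 1.
Here n = 9, k = 3, so n − k + 1 = 7.
Given d = 7, check d ≤ 7: YES.
Slack = (n − k + 1) − d = 0.
The code is MDS (slack = 0).
Description: the claimed parameters are [9, 3, 7]_9; such a code would be MDS (meets Singleton bound).


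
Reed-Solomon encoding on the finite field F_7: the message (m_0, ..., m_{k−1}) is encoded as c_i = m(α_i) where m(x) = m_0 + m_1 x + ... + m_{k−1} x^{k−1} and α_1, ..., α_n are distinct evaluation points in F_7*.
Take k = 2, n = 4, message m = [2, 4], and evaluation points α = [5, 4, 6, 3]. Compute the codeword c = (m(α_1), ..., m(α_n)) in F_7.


c = [1, 4, 5, 0]

Message polynomial: m(x) = 2 + 4·x (mod 7).
For each evaluation point α_i, compute m(α_i) mod 7:
  α_1 = 5: Horner steps 4 → 1, so m(5) = 1.
  α_2 = 4: Horner steps 4 → 4, so m(4) = 4.
  α_3 = 6: Horner steps 4 → 5, so m(6) = 5.
  α_4 = 3: Horner steps 4 → 0, so m(3) = 0.
Codeword c = [1, 4, 5, 0] ∈ F_7^4.


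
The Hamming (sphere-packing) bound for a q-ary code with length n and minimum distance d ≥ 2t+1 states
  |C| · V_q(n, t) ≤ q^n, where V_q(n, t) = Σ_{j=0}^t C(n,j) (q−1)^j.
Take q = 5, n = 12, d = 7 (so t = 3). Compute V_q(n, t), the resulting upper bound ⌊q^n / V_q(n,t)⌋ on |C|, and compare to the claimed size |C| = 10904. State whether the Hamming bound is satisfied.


V_q(n, t) = 15185, q^n = 244140625, Hamming bound = 16077, |C| = 10904 ≤ bound (satisfied).

Step 1: Compute V_q(n, t) = Σ_{j=0}^3 C(n, j) (q−1)^j.
  j = 0: C(12,0)·(4)^0 = 1·1 = 1.
  j = 1: C(12,1)·(4)^1 = 12·4 = 48.
  j = 2: C(12,2)·(4)^2 = 66·16 = 1056.
  j = 3: C(12,3)·(4)^3 = 220·64 = 14080.
  V_q(n, t) = 1 + 48 + 1056 + 14080 = 15185.
Step 2: q^n = 5^12 = 244140625.
Step 3: Hamming bound ⌊q^n / V_q(n,t)⌋ = ⌊244140625/15185⌋ = 16077.
Step 4: Compare |C| = 10904 to 16077: satisfied.
The claimed |C| lies below the Hamming bound.


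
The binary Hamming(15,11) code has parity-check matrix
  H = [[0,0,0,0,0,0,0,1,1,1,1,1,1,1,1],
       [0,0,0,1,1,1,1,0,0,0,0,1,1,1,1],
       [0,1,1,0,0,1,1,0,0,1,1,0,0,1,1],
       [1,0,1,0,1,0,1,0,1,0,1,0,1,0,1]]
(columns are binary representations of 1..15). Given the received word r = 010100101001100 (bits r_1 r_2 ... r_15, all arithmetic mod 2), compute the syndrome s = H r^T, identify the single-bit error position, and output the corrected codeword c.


s = (1, 0, 0, 1)^T, error position = 9, corrected codeword c = 010100100001100

Compute s = H r^T mod 2 one row at a time:
  s_1 = 0 + 1 + 0 + 0 + 1 + 1 + 0 + 0 = 3 ≡ 1 (mod 2).
  s_2 = 1 + 0 + 0 + 1 + 1 + 1 + 0 + 0 = 4 ≡ 0 (mod 2).
  s_3 = 1 + 0 + 0 + 1 + 0 + 0 + 0 + 0 = 2 ≡ 0 (mod 2).
  s_4 = 0 + 0 + 0 + 1 + 1 + 0 + 1 + 0 = 3 ≡ 1 (mod 2).
s = (1, 0, 0, 1)^T — this equals column 9 of H (binary 1001), so error is at position 9.
Correct: flip bit 9 of r = 010100101001100 to get c = 010100100001100.


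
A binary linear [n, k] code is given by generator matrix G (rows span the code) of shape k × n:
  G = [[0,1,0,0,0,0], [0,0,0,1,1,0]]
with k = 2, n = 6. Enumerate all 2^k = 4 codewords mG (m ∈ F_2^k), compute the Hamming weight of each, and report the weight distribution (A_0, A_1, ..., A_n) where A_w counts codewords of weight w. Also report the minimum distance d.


Weight distribution: A_0 = 1, A_1 = 1, A_2 = 1, A_3 = 1. Minimum distance d = 1.

Enumerate all 2^2 = 4 messages m ∈ F_2^2.
For each, compute codeword c = mG in F_2^6, then tally its weight.
  m = 00 → c = 000000, weight = 0.
  m = 10 → c = 010000, weight = 1.
  m = 01 → c = 000110, weight = 2.
  m = 11 → c = 010110, weight = 3.
Tally weights:
  weight 0: 1 codewords.
  weight 1: 1 codewords.
  weight 2: 1 codewords.
  weight 3: 1 codewords.
Minimum distance d = smallest w > 0 with A_w > 0 = 1.
Sanity: Σ A_w = 4 = 2^2 = 4 ✓.


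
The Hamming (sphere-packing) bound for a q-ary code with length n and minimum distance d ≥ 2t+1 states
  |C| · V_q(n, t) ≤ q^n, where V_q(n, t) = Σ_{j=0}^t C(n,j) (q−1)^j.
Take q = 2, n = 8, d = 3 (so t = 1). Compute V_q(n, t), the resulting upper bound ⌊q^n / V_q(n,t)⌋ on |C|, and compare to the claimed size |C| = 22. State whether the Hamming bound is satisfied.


V_q(n, t) = 9, q^n = 256, Hamming bound = 28, |C| = 22 ≤ bound (satisfied).

Step 1: Compute V_q(n, t) = Σ_{j=0}^1 C(n, j) (q−1)^j.
  j = 0: C(8,0)·(1)^0 = 1·1 = 1.
  j = 1: C(8,1)·(1)^1 = 8·1 = 8.
  V_q(n, t) = 1 + 8 = 9.
Step 2: q^n = 2^8 = 256.
Step 3: Hamming bound ⌊q^n / V_q(n,t)⌋ = ⌊256/9⌋ = 28.
Step 4: Compare |C| = 22 to 28: satisfied.
The claimed |C| lies below the Hamming bound.


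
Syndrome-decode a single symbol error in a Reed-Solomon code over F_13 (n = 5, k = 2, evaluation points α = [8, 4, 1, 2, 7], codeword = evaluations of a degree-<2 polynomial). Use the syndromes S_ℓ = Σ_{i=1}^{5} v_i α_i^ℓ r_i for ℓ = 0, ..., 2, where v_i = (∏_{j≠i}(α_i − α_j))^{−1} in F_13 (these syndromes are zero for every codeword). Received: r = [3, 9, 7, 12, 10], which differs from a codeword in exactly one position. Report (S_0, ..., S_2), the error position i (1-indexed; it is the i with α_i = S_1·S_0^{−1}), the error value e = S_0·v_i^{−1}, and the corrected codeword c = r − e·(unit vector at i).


S = (12, 6, 3), error at position 5, error magnitude e = 12, c = [3, 9, 7, 12, 11].

Step 1: column multipliers v_i = (∏_{j≠i}(α_i − α_j))^{−1} mod 13.
  i = 1 (α = 8): (8−4)(8−1)(8−2)(8−7) = 4·7·6·1 = 168 ≡ 12, so v_1 = 12^{−1} = 12 (mod 13).
  i = 2 (α = 4): (4−8)(4−1)(4−2)(4−7) = (−4)·3·2·(−3) = 72 ≡ 7, so v_2 = 7^{−1} = 2 (mod 13).
  i = 3 (α = 1): (1−8)(1−4)(1−2)(1−7) = (−7)·(−3)·(−1)·(−6) = 126 ≡ 9, so v_3 = 9^{−1} = 3 (mod 13).
  i = 4 (α = 2): (2−8)(2−4)(2−1)(2−7) = (−6)·(−2)·1·(−5) = −60 ≡ 5, so v_4 = 5^{−1} = 8 (mod 13).
  i = 5 (α = 7): (7−8)(7−4)(7−1)(7−2) = (−1)·3·6·5 = −90 ≡ 1, so v_5 = 1^{−1} = 1 (mod 13).
  v = [12, 2, 3, 8, 1].
Step 2: syndromes of r = [3, 9, 7, 12, 10] (all sums mod 13).
  S_0 = Σ v_i r_i = 12·3 + 2·9 + 3·7 + 8·12 + 1·10 = 181 ≡ 12.
  S_1 = Σ v_i α_i r_i = 12·8·3 + 2·4·9 + 3·1·7 + 8·2·12 + 1·7·10 = 643 ≡ 6.
  α_i^2 mod 13 = [12, 3, 1, 4, 10].
  S_2 = Σ v_i α_i^2 r_i = 12·12·3 + 2·3·9 + 3·1·7 + 8·4·12 + 1·10·10 = 991 ≡ 3.
  S = (12, 6, 3) ≠ 0, so r is not a codeword (an error is present).
Step 3: locate the error. For a single error e at position i, S_ℓ = v_i·e·α_i^ℓ, so α_err = S_1/S_0.
  S_0^{−1} = 12^{−1} = 12 (mod 13), so α_err = 6·12 = 72 ≡ 7 = α_5. Error position i = 5.
  Consistency check: S_2/S_1 = 3·11 = 33 ≡ 7 = α_err ✓ (single-error assumption holds).
Step 4: error magnitude e = S_0/v_5 = S_0·∏_{j≠5}(α_5 − α_j) = 12·1 = 12 ≡ 12 (mod 13).
Step 5: correct position 5: c_5 = r_5 − e = 10 − 12 ≡ 11 (mod 13). Hence c = [3, 9, 7, 12, 11].
  Check: interpolating c through the α_i gives m(x) = 2 + 5·x (degree < 2) with m(α_i) = c_i for every i, so c is indeed a codeword.


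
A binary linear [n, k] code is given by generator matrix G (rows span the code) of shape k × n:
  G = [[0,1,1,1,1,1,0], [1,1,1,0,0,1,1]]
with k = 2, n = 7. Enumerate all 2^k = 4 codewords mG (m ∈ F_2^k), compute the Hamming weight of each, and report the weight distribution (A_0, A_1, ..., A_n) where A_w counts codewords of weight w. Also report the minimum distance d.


Weight distribution: A_0 = 1, A_4 = 1, A_5 = 2. Minimum distance d = 4.

Enumerate all 2^2 = 4 messages m ∈ F_2^2.
For each, compute codeword c = mG in F_2^7, then tally its weight.
  m = 00 → c = 0000000, weight = 0.
  m = 10 → c = 0111110, weight = 5.
  m = 01 → c = 1110011, weight = 5.
  m = 11 → c = 1001101, weight = 4.
Tally weights:
  weight 0: 1 codewords.
  weight 4: 1 codewords.
  weight 5: 2 codewords.
Minimum distance d = smallest w > 0 with A_w > 0 = 4.
Sanity: Σ A_w = 4 = 2^2 = 4 ✓.


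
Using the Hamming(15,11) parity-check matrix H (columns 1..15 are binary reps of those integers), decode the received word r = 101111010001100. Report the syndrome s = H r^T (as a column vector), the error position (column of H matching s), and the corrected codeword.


s = (1, 1, 0, 0)^T, error position = 12, corrected codeword c = 101111010000100

Compute s = H r^T mod 2 one row at a time:
  s_1 = 1 + 0 + 0 + 0 + 1 + 1 + 0 + 0 = 3 ≡ 1 (mod 2).
  s_2 = 1 + 1 + 1 + 0 + 1 + 1 + 0 + 0 = 5 ≡ 1 (mod 2).
  s_3 = 0 + 1 + 1 + 0 + 0 + 0 + 0 + 0 = 2 ≡ 0 (mod 2).
  s_4 = 1 + 1 + 1 + 0 + 0 + 0 + 1 + 0 = 4 ≡ 0 (mod 2).
s = (1, 1, 0, 0)^T — this equals column 12 of H (binary 1100), so error is at position 12.
Correct: flip bit 12 of r = 101111010001100 to get c = 101111010000100.


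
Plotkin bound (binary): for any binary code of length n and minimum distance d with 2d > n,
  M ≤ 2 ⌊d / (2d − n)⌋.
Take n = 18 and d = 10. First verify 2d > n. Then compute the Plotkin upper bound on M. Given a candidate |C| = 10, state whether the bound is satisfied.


Plotkin bound M ≤ 10; given |C| = 10 ≤ bound (satisfied).

Check applicability: 2d = 20, n = 18.
2d − n = 2 > 0, so Plotkin applies.
Compute d/(2d−n) = 10/2 ≈ 5.0000.
⌊d/(2d−n)⌋ = 5.
Plotkin bound: M ≤ 2·5 = 10.
Given |C| = 10, check: satisfied.
This |C| is at the Plotkin bound.


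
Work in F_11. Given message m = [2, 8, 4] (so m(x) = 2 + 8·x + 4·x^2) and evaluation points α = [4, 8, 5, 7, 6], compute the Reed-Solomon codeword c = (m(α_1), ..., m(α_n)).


c = [10, 3, 10, 1, 7]

Message polynomial: m(x) = 2 + 8·x + 4·x^2 (mod 11).
For each evaluation point α_i, compute m(α_i) mod 11:
  α_1 = 4: Horner steps 4 → 2 → 10, so m(4) = 10.
  α_2 = 8: Horner steps 4 → 7 → 3, so m(8) = 3.
  α_3 = 5: Horner steps 4 → 6 → 10, so m(5) = 10.
  α_4 = 7: Horner steps 4 → 3 → 1, so m(7) = 1.
  α_5 = 6: Horner steps 4 → 10 → 7, so m(6) = 7.
Codeword c = [10, 3, 10, 1, 7] ∈ F_11^5.


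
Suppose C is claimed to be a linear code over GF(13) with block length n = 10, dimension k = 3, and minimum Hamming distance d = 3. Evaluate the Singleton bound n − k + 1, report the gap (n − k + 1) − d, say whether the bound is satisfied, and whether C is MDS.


Singleton RHS = n − k + 1 = 8, slack = 5, bound satisfied, not MDS.

Singleton bound: d ≤ n − k + 1.
Here n = 10, k = 3, so n − k + 1 = 8.
Given d = 3, check d ≤ 8: YES.
Slack = (n − k + 1) − d = 5.
The code is NOT MDS (slack = 5 > 0).
Description: the claimed parameters are [10, 3, 3]_13; such a code would be non-MDS.


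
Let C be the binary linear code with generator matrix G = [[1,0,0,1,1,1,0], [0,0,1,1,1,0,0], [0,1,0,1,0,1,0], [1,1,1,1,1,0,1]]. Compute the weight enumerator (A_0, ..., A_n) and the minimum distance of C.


Weight distribution: A_0 = 1, A_2 = 1, A_3 = 6, A_4 = 5, A_5 = 2, A_6 = 1. Minimum distance d = 2.

Enumerate all 2^4 = 16 messages m ∈ F_2^4.
For each, compute codeword c = mG in F_2^7, then tally its weight.
  m = 0000 → c = 0000000, weight = 0.
  m = 1000 → c = 1001110, weight = 4.
  m = 0100 → c = 0011100, weight = 3.
  m = 1100 → c = 1010010, weight = 3.
  m = 0010 → c = 0101010, weight = 3.
  m = 1010 → c = 1100100, weight = 3.
  m = 0110 → c = 0110110, weight = 4.
  m = 1110 → c = 1111000, weight = 4.
  m = 0001 → c = 1111101, weight = 6.
  m = 1001 → c = 0110011, weight = 4.
  m = 0101 → c = 1100001, weight = 3.
  m = 1101 → c = 0101111, weight = 5.
  m = 0011 → c = 1010111, weight = 5.
  m = 1011 → c = 0011001, weight = 3.
  m = 0111 → c = 1001011, weight = 4.
  m = 1111 → c = 0000101, weight = 2.
Tally weights:
  weight 0: 1 codewords.
  weight 2: 1 codewords.
  weight 3: 6 codewords.
  weight 4: 5 codewords.
  weight 5: 2 codewords.
  weight 6: 1 codewords.
Minimum distance d = smallest w > 0 with A_w > 0 = 2.
Sanity: Σ A_w = 16 = 2^4 = 16 ✓.


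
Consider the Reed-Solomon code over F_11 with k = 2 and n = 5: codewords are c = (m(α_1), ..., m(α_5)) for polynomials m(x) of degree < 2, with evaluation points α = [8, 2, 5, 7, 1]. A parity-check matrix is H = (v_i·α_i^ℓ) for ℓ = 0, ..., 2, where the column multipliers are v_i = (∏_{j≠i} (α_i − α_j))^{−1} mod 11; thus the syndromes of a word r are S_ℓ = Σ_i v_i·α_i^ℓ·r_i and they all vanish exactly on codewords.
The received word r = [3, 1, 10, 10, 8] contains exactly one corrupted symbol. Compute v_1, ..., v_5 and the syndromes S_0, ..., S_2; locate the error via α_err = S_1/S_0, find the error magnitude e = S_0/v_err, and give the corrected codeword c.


S = (5, 3, 4), error at position 3, error magnitude e = 8, c = [3, 1, 2, 10, 8].

Step 1: column multipliers v_i = (∏_{j≠i}(α_i − α_j))^{−1} mod 11.
  i = 1 (α = 8): (8−2)(8−5)(8−7)(8−1) = 6·3·1·7 = 126 ≡ 5, so v_1 = 5^{−1} = 9 (mod 11).
  i = 2 (α = 2): (2−8)(2−5)(2−7)(2−1) = (−6)·(−3)·(−5)·1 = −90 ≡ 9, so v_2 = 9^{−1} = 5 (mod 11).
  i = 3 (α = 5): (5−8)(5−2)(5−7)(5−1) = (−3)·3·(−2)·4 = 72 ≡ 6, so v_3 = 6^{−1} = 2 (mod 11).
  i = 4 (α = 7): (7−8)(7−2)(7−5)(7−1) = (−1)·5·2·6 = −60 ≡ 6, so v_4 = 6^{−1} = 2 (mod 11).
  i = 5 (α = 1): (1−8)(1−2)(1−5)(1−7) = (−7)·(−1)·(−4)·(−6) = 168 ≡ 3, so v_5 = 3^{−1} = 4 (mod 11).
  v = [9, 5, 2, 2, 4].
Step 2: syndromes of r = [3, 1, 10, 10, 8] (all sums mod 11).
  S_0 = Σ v_i r_i = 9·3 + 5·1 + 2·10 + 2·10 + 4·8 = 104 ≡ 5.
  S_1 = Σ v_i α_i r_i = 9·8·3 + 5·2·1 + 2·5·10 + 2·7·10 + 4·1·8 = 498 ≡ 3.
  α_i^2 mod 11 = [9, 4, 3, 5, 1].
  S_2 = Σ v_i α_i^2 r_i = 9·9·3 + 5·4·1 + 2·3·10 + 2·5·10 + 4·1·8 = 455 ≡ 4.
  S = (5, 3, 4) ≠ 0, so r is not a codeword (an error is present).
Step 3: locate the error. For a single error e at position i, S_ℓ = v_i·e·α_i^ℓ, so α_err = S_1/S_0.
  S_0^{−1} = 5^{−1} = 9 (mod 11), so α_err = 3·9 = 27 ≡ 5 = α_3. Error position i = 3.
  Consistency check: S_2/S_1 = 4·4 = 16 ≡ 5 = α_err ✓ (single-error assumption holds).
Step 4: error magnitude e = S_0/v_3 = S_0·∏_{j≠3}(α_3 − α_j) = 5·6 = 30 ≡ 8 (mod 11).
Step 5: correct position 3: c_3 = r_3 − e = 10 − 8 ≡ 2 (mod 11). Hence c = [3, 1, 2, 10, 8].
  Check: interpolating c through the α_i gives m(x) = 4 + 4·x (degree < 2) with m(α_i) = c_i for every i, so c is indeed a codeword.


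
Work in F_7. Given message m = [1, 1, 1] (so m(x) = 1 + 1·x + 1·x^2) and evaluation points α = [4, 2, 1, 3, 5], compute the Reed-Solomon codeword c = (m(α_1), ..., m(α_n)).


c = [0, 0, 3, 6, 3]

Message polynomial: m(x) = 1 + 1·x + 1·x^2 (mod 7).
For each evaluation point α_i, compute m(α_i) mod 7:
  α_1 = 4: Horner steps 1 → 5 → 0, so m(4) = 0.
  α_2 = 2: Horner steps 1 → 3 → 0, so m(2) = 0.
  α_3 = 1: Horner steps 1 → 2 → 3, so m(1) = 3.
  α_4 = 3: Horner steps 1 → 4 → 6, so m(3) = 6.
  α_5 = 5: Horner steps 1 → 6 → 3, so m(5) = 3.
Codeword c = [0, 0, 3, 6, 3] ∈ F_7^5.


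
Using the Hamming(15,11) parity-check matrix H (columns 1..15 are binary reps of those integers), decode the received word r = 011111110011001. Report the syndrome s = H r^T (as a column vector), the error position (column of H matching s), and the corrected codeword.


s = (0, 0, 0, 1)^T, error position = 1, corrected codeword c = 111111110011001

Compute s = H r^T mod 2 one row at a time:
  s_1 = 1 + 0 + 0 + 1 + 1 + 0 + 0 + 1 = 4 ≡ 0 (mod 2).
  s_2 = 1 + 1 + 1 + 1 + 1 + 0 + 0 + 1 = 6 ≡ 0 (mod 2).
  s_3 = 1 + 1 + 1 + 1 + 0 + 1 + 0 + 1 = 6 ≡ 0 (mod 2).
  s_4 = 0 + 1 + 1 + 1 + 0 + 1 + 0 + 1 = 5 ≡ 1 (mod 2).
s = (0, 0, 0, 1)^T — this equals column 1 of H (binary 0001), so error is at position 1.
Correct: flip bit 1 of r = 011111110011001 to get c = 111111110011001.
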